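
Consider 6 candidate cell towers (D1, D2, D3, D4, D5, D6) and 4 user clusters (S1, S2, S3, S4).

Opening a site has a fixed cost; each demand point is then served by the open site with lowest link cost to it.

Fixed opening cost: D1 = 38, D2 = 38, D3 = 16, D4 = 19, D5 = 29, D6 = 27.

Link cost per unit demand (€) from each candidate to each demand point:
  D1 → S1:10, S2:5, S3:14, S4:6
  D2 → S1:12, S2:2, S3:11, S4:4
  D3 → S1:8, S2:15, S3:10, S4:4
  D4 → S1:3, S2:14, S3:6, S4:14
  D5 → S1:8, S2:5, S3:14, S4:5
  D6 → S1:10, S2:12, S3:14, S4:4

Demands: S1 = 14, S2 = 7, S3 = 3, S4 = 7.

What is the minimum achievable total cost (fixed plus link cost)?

Open {D2, D4}: assign each demand point to its cheapest open site.
  S1→D4 14×3=42, S2→D2 7×2=14, S3→D4 3×6=18, S4→D2 7×4=28
  link cost 102, fixed 57 → total 159.
Compare {D2, D3, D4}: link cost 102 + fixed 73 = 175.
Compare {D4, D5}: link cost 130 + fixed 48 = 178.
Compare {D2, D4, D6}: link cost 102 + fixed 84 = 186.
All other subsets cost ≥ 175. Minimum total cost: 159.

159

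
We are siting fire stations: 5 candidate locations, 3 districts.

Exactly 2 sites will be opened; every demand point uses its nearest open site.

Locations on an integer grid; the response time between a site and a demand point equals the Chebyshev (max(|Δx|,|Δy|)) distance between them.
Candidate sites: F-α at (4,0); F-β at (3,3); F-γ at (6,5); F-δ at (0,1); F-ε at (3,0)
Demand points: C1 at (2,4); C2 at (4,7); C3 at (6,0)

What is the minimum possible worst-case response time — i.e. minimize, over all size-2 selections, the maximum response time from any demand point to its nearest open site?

Open {F-β, F-γ}.
  Farthest demand point is C3 at response time 3 (to F-β); all others are ≤ 3.
With {F-α, F-β} the worst case is 4.
With {F-α, F-γ} the worst case is 4.
No size-2 selection achieves below 3.

3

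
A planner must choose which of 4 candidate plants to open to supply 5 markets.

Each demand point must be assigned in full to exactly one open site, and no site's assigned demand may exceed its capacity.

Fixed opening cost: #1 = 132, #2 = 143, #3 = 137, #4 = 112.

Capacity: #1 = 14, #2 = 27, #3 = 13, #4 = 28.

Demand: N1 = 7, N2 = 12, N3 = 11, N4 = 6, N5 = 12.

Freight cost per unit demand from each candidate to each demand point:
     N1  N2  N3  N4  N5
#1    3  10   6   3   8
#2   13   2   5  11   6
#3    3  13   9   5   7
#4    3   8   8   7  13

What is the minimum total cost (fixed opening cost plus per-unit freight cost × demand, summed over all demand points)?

Open {#2, #4}; cheapest assignment that respects the capacities:
  #2 (cap 27, load 24): N2, N5 — cost 12×2 + 12×6 = 96
  #4 (cap 28, load 24): N1, N3, N4 — cost 7×3 + 11×8 + 6×7 = 151
  Shipping 247, fixed 255 → total 502.
  Any other capacity-feasible assignment to {#2, #4} ships for at least 247.
Compare {#1, #2, #4}: its best feasible assignment gives total 610.
Compare {#1, #2, #3}: its best feasible assignment gives total 614.
Every other set of open sites that can feasibly serve all demand totals ≥ 610 even under its best assignment. Minimum: 502.

502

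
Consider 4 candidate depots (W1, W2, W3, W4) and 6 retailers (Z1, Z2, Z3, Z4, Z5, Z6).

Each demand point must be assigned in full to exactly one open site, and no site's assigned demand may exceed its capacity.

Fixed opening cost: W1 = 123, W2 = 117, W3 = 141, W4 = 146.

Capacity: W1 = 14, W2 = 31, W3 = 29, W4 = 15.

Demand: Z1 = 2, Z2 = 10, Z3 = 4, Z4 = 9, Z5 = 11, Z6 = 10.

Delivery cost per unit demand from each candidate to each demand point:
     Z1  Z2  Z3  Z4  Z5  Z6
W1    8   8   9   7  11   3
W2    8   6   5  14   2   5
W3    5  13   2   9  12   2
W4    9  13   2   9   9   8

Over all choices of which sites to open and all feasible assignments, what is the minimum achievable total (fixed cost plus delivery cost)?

Open {W2, W3}; cheapest assignment that respects the capacities:
  W2 (cap 31, load 21): Z2, Z5 — cost 10×6 + 11×2 = 82
  W3 (cap 29, load 25): Z1, Z3, Z4, Z6 — cost 2×5 + 4×2 + 9×9 + 10×2 = 119
  Shipping 201, fixed 258 → total 459.
  Any other capacity-feasible assignment to {W2, W3} ships for at least 201.
Compare {W2, W4}: its best feasible assignment gives total 502.
Compare {W1, W2, W3}: its best feasible assignment gives total 564.
Every other set of open sites that can feasibly serve all demand totals ≥ 502 even under its best assignment. Minimum: 459.

459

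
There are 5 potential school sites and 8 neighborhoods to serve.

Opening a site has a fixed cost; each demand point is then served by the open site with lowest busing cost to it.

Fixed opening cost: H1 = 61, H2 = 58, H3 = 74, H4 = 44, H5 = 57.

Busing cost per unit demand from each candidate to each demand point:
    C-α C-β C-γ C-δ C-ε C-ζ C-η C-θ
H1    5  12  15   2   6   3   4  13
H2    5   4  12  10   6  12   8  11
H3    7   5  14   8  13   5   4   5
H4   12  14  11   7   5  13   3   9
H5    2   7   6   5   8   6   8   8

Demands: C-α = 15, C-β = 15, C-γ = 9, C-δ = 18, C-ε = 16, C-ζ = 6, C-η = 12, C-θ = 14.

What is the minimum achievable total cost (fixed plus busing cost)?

Open {H1, H5}: assign each demand point to its cheapest open site.
  C-α→H5 15×2=30, C-β→H5 15×7=105, C-γ→H5 9×6=54, C-δ→H1 18×2=36, C-ε→H1 16×6=96, C-ζ→H1 6×3=18, C-η→H1 12×4=48, C-θ→H5 14×8=112
  busing cost 499, fixed 118 → total 617.
Compare {H1, H3, H5}: busing cost 427 + fixed 192 = 619.
Compare {H1, H2, H5}: busing cost 454 + fixed 176 = 630.
Compare {H1, H4, H5}: busing cost 471 + fixed 162 = 633.
All other subsets cost ≥ 619. Minimum total cost: 617.

617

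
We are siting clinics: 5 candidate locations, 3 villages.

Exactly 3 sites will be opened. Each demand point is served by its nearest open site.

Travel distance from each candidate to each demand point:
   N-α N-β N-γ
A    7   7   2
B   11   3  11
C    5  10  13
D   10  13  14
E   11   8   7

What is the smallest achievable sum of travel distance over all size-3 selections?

Open {A, B, C}.
  N-α→C 5, N-β→B 3, N-γ→A 2  ⇒ total 10.
Compare {A, B, D}: total 12.
Compare {A, B, E}: total 12.
No size-3 selection does better; minimum is 10.

10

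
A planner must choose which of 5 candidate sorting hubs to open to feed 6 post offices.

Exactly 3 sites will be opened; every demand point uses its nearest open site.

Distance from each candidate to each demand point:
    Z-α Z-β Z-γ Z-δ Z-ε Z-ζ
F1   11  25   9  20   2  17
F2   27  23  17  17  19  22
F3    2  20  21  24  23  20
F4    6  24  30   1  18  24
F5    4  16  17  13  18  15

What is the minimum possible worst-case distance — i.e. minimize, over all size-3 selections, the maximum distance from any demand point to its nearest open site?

Open {F1, F2, F5}.
  Farthest demand point is Z-β at distance 16 (to F5); all others are ≤ 16.
With {F1, F3, F5} the worst case is 16.
With {F1, F4, F5} the worst case is 16.
No size-3 selection achieves below 16.

16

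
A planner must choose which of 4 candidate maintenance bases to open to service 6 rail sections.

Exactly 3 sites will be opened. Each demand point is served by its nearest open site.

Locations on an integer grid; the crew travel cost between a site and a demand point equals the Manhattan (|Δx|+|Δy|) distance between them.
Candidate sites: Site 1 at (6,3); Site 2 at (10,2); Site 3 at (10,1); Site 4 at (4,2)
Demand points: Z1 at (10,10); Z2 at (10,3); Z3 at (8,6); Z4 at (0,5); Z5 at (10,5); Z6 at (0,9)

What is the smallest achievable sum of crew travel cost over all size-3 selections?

Open {Site 1, Site 2, Site 4}.
  Z1→Site 2 8, Z2→Site 2 1, Z3→Site 1 5, Z4→Site 4 7, Z5→Site 2 3, Z6→Site 4 11  ⇒ total 35.
Compare {Site 2, Site 3, Site 4}: total 36.
Compare {Site 1, Site 2, Site 3}: total 37.
No size-3 selection does better; minimum is 35.

35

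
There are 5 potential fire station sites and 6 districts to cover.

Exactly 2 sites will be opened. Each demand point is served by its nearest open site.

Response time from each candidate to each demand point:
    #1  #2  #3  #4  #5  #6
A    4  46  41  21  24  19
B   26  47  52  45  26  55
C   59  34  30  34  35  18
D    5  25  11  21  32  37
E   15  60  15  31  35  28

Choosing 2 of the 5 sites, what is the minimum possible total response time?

Open {A, D}.
  #1→A 4, #2→D 25, #3→D 11, #4→A 21, #5→A 24, #6→A 19  ⇒ total 104.
Compare {C, D}: total 112.
Compare {D, E}: total 122.
No size-2 selection does better; minimum is 104.

104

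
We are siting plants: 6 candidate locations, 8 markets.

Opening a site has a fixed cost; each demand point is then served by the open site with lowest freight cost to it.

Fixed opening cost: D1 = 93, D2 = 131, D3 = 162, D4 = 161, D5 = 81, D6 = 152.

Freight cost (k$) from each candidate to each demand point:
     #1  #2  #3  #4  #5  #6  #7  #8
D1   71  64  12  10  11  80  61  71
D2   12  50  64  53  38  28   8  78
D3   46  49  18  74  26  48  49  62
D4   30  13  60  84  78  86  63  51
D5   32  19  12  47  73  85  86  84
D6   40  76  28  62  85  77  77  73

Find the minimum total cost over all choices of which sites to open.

426

Open {D1, D2}: assign each demand point to its cheapest open site.
  #1→D2 12, #2→D2 50, #3→D1 12, #4→D1 10, #5→D1 11, #6→D2 28, #7→D2 8, #8→D1 71
  freight cost 202, fixed 224 → total 426.
Compare {D2, D5}: freight cost 242 + fixed 212 = 454.
Compare {D2}: freight cost 331 + fixed 131 = 462.
Compare {D1, D5}: freight cost 296 + fixed 174 = 470.
All other subsets cost ≥ 454. Minimum total cost: 426.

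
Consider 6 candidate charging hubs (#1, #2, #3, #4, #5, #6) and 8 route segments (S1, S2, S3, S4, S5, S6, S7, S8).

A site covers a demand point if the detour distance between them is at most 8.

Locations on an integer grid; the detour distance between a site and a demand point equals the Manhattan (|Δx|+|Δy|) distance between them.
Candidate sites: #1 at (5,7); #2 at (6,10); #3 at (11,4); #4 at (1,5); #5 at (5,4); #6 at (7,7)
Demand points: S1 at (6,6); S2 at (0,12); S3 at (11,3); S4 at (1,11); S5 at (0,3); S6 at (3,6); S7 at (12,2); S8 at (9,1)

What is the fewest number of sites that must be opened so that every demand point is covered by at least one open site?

2

Coverage sets (demand points within 8 of each site):
  #1: {S1, S4, S6}
  #2: {S1, S2, S4, S6}
  #3: {S1, S3, S7, S8}
  #4: {S1, S2, S4, S5, S6}
  #5: {S1, S3, S5, S6, S8}
  #6: {S1, S3, S6, S8}
No single site covers all 8 demand points.
But {#3, #4} covers everything, so the minimum is 2.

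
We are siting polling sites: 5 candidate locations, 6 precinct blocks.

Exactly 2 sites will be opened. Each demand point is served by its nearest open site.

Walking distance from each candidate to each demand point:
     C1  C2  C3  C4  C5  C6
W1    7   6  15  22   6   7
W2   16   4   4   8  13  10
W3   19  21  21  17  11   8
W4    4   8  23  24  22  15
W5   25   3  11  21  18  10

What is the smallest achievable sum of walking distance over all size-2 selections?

36

Open {W1, W2}.
  C1→W1 7, C2→W2 4, C3→W2 4, C4→W2 8, C5→W1 6, C6→W1 7  ⇒ total 36.
Compare {W2, W4}: total 43.
Compare {W2, W3}: total 51.
No size-2 selection does better; minimum is 36.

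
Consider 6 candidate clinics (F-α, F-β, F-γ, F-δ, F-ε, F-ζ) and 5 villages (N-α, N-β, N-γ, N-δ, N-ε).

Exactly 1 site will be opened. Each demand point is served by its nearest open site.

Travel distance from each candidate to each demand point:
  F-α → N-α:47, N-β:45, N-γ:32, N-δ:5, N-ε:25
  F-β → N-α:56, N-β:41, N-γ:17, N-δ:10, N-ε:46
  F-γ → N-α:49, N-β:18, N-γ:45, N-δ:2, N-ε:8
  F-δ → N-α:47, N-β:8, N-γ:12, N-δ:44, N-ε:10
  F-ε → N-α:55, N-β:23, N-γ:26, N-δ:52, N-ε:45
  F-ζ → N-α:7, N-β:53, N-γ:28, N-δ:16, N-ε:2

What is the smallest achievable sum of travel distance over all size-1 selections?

Open {F-ζ}.
  N-α→F-ζ 7, N-β→F-ζ 53, N-γ→F-ζ 28, N-δ→F-ζ 16, N-ε→F-ζ 2  ⇒ total 106.
Compare {F-δ}: total 121.
Compare {F-γ}: total 122.
No size-1 selection does better; minimum is 106.

106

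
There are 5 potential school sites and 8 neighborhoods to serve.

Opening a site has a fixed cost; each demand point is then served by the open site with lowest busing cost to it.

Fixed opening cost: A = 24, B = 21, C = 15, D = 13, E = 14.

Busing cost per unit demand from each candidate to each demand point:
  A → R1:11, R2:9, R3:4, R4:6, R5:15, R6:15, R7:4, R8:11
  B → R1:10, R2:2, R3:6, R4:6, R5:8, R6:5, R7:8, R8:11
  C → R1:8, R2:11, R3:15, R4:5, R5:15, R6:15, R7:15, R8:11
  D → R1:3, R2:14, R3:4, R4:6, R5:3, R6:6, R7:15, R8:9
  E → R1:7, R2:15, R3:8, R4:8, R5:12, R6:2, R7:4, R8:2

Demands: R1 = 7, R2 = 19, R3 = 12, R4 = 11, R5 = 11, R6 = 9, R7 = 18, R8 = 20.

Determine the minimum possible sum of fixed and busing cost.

384

Open {B, D, E}: assign each demand point to its cheapest open site.
  R1→D 7×3=21, R2→B 19×2=38, R3→D 12×4=48, R4→B 11×6=66, R5→D 11×3=33, R6→E 9×2=18, R7→E 18×4=72, R8→E 20×2=40
  busing cost 336, fixed 48 → total 384.
Compare {B, C, D, E}: busing cost 325 + fixed 63 = 388.
Compare {A, B, D, E}: busing cost 336 + fixed 72 = 408.
Compare {A, B, C, D, E}: busing cost 325 + fixed 87 = 412.
All other subsets cost ≥ 388. Minimum total cost: 384.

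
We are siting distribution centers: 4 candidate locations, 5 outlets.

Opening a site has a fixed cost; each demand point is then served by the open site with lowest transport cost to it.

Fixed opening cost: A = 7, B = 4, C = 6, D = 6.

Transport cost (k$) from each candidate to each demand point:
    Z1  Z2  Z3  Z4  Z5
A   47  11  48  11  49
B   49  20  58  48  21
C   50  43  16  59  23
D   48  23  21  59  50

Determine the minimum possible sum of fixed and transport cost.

121

Open {A, C}: assign each demand point to its cheapest open site.
  Z1→A 47, Z2→A 11, Z3→C 16, Z4→A 11, Z5→C 23
  transport cost 108, fixed 13 → total 121.
Compare {A, B, C}: transport cost 106 + fixed 17 = 123.
Compare {A, C, D}: transport cost 108 + fixed 19 = 127.
Compare {A, B, D}: transport cost 111 + fixed 17 = 128.
All other subsets cost ≥ 123. Minimum total cost: 121.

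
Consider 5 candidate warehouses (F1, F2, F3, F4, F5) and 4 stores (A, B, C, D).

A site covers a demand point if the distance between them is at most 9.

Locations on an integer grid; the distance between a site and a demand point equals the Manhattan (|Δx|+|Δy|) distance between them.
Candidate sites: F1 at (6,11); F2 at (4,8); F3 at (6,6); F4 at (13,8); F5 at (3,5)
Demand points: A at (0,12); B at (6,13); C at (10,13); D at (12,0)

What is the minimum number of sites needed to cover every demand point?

Coverage sets (demand points within 9 of each site):
  F1: {A, B, C}
  F2: {A, B}
  F3: {B}
  F4: {C, D}
  F5: {}
No single site covers all 4 demand points.
But {F1, F4} covers everything, so the minimum is 2.

2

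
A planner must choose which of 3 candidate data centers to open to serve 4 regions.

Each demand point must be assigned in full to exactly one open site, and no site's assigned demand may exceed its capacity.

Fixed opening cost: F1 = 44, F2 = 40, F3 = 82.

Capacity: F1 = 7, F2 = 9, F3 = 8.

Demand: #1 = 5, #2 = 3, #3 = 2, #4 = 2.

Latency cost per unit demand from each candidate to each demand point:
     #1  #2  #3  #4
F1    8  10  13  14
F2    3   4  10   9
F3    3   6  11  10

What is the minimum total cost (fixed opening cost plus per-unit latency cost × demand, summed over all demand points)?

165

Open {F1, F2}; cheapest assignment that respects the capacities:
  F1 (cap 7, load 4): #3, #4 — cost 2×13 + 2×14 = 54
  F2 (cap 9, load 8): #1, #2 — cost 5×3 + 3×4 = 27
  Shipping 81, fixed 84 → total 165.
  Any other capacity-feasible assignment to {F1, F2} ships for at least 81.
Compare {F2, F3}: its best feasible assignment gives total 187.
Compare {F1, F3}: its best feasible assignment gives total 213.
Every other set of open sites that can feasibly serve all demand totals ≥ 187 even under its best assignment. Minimum: 165.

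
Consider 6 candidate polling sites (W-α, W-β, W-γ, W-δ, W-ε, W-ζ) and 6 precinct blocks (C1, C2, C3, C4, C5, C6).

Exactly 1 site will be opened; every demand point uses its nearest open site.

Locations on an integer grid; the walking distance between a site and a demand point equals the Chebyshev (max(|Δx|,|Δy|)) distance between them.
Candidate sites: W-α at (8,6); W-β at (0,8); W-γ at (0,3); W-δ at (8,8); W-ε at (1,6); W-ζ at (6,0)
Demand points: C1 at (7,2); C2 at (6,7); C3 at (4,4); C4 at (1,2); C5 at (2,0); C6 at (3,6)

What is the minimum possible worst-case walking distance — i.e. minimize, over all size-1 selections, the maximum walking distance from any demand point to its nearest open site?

Open {W-ε}.
  Farthest demand point is C1 at walking distance 6 (to W-ε); all others are ≤ 6.
With {W-α} the worst case is 7.
With {W-γ} the worst case is 7.
No size-1 selection achieves below 6.

6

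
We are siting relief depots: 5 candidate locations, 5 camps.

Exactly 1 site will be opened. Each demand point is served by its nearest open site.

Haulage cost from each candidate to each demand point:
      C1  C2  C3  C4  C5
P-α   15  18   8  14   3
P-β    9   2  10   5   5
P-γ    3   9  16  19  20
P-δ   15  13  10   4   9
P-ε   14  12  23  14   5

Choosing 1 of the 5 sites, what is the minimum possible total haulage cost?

31

Open {P-β}.
  C1→P-β 9, C2→P-β 2, C3→P-β 10, C4→P-β 5, C5→P-β 5  ⇒ total 31.
Compare {P-δ}: total 51.
Compare {P-α}: total 58.
No size-1 selection does better; minimum is 31.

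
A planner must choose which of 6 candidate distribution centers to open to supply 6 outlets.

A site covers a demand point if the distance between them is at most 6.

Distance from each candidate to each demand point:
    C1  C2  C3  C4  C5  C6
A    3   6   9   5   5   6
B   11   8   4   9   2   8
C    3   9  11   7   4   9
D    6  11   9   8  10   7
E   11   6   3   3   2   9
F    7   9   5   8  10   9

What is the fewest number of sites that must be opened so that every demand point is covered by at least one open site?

Coverage sets (demand points within 6 of each site):
  A: {C1, C2, C4, C5, C6}
  B: {C3, C5}
  C: {C1, C5}
  D: {C1}
  E: {C2, C3, C4, C5}
  F: {C3}
No single site covers all 6 demand points.
But {A, B} covers everything, so the minimum is 2.

2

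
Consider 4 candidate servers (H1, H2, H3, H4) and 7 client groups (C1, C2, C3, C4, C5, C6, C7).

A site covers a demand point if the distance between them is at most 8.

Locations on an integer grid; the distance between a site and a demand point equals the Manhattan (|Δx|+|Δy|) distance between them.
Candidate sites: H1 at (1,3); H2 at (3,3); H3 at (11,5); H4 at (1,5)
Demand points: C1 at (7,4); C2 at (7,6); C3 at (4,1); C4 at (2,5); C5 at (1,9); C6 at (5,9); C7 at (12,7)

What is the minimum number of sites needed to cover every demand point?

Coverage sets (demand points within 8 of each site):
  H1: {C1, C3, C4, C5}
  H2: {C1, C2, C3, C4, C5, C6}
  H3: {C1, C2, C7}
  H4: {C1, C2, C3, C4, C5, C6}
No single site covers all 7 demand points.
But {H2, H3} covers everything, so the minimum is 2.

2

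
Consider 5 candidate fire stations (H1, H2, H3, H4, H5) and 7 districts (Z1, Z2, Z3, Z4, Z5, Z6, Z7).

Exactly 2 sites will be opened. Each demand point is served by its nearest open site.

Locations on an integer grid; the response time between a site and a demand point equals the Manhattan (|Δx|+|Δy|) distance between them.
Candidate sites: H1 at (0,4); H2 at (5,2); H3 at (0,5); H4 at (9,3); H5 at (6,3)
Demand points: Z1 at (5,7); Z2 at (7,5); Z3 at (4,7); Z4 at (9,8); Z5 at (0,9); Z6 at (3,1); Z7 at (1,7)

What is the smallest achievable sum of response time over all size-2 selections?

34

Open {H3, H5}.
  Z1→H5 5, Z2→H5 3, Z3→H3 6, Z4→H5 8, Z5→H3 4, Z6→H5 5, Z7→H3 3  ⇒ total 34.
Compare {H1, H5}: total 36.
Compare {H2, H3}: total 36.
No size-2 selection does better; minimum is 34.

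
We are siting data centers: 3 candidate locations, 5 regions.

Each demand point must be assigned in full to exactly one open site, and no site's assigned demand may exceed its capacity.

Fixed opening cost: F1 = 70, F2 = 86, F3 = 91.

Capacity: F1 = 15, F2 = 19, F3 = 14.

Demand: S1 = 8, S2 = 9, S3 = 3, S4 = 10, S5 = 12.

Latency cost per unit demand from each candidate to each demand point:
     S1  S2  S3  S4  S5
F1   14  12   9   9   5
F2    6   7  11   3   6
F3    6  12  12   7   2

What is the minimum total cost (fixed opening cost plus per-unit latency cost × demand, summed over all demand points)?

Open {F1, F2, F3}; cheapest assignment that respects the capacities:
  F1 (cap 15, load 15): S3, S5 — cost 3×9 + 12×5 = 87
  F2 (cap 19, load 19): S2, S4 — cost 9×7 + 10×3 = 93
  F3 (cap 14, load 8): S1 — cost 8×6 = 48
  Shipping 228, fixed 247 → total 475.
  Any other capacity-feasible assignment to {F1, F2, F3} ships for at least 228.
Total demand is 42 and no other set of sites has combined capacity ≥ 42, so {F1, F2, F3} is the only feasible choice of open sites. Minimum: 475.

475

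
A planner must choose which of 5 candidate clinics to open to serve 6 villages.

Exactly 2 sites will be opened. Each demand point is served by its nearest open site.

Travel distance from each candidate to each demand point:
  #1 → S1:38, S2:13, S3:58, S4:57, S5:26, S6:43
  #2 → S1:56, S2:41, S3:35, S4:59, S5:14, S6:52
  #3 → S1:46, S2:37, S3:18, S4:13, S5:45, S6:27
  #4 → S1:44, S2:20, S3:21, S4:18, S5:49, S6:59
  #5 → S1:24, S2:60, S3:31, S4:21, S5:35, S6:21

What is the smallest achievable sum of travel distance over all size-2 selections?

135

Open {#1, #3}.
  S1→#1 38, S2→#1 13, S3→#3 18, S4→#3 13, S5→#1 26, S6→#3 27  ⇒ total 135.
Compare {#1, #5}: total 136.
Compare {#4, #5}: total 139.
No size-2 selection does better; minimum is 135.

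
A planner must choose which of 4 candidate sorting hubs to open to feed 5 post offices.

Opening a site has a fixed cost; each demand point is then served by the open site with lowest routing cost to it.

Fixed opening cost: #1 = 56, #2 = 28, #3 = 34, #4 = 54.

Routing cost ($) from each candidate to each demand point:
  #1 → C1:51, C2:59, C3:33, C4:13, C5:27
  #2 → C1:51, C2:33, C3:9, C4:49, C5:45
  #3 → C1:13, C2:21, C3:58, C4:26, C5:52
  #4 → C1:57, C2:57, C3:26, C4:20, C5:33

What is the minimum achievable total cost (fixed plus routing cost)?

176

Open {#2, #3}: assign each demand point to its cheapest open site.
  C1→#3 13, C2→#3 21, C3→#2 9, C4→#3 26, C5→#2 45
  routing cost 114, fixed 62 → total 176.
Compare {#1, #3}: routing cost 107 + fixed 90 = 197.
Compare {#3, #4}: routing cost 113 + fixed 88 = 201.
Compare {#1, #2, #3}: routing cost 83 + fixed 118 = 201.
All other subsets cost ≥ 197. Minimum total cost: 176.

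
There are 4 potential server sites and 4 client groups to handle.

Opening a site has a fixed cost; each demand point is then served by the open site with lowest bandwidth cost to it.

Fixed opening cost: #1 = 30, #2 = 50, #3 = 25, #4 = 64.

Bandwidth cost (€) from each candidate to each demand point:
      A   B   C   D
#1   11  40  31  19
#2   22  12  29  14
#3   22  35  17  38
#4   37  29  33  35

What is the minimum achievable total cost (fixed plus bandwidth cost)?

127

Open {#2}: assign each demand point to its cheapest open site.
  A→#2 22, B→#2 12, C→#2 29, D→#2 14
  bandwidth cost 77, fixed 50 → total 127.
Compare {#1}: bandwidth cost 101 + fixed 30 = 131.
Compare {#3}: bandwidth cost 112 + fixed 25 = 137.
Compare {#1, #3}: bandwidth cost 82 + fixed 55 = 137.
All other subsets cost ≥ 131. Minimum total cost: 127.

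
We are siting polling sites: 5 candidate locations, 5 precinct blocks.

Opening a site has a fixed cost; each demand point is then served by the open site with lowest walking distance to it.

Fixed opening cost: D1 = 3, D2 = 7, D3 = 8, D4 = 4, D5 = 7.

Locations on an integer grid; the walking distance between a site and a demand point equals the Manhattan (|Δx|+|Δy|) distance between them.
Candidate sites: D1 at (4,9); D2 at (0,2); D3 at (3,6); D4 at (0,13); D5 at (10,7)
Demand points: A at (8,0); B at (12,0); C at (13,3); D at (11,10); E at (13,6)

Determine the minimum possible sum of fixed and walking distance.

40

Open {D5}: assign each demand point to its cheapest open site.
  A→D5 9, B→D5 9, C→D5 7, D→D5 4, E→D5 4
  walking distance 33, fixed 7 → total 40.
Compare {D1, D5}: walking distance 33 + fixed 10 = 43.
Compare {D4, D5}: walking distance 33 + fixed 11 = 44.
Compare {D2, D5}: walking distance 33 + fixed 14 = 47.
All other subsets cost ≥ 43. Minimum total cost: 40.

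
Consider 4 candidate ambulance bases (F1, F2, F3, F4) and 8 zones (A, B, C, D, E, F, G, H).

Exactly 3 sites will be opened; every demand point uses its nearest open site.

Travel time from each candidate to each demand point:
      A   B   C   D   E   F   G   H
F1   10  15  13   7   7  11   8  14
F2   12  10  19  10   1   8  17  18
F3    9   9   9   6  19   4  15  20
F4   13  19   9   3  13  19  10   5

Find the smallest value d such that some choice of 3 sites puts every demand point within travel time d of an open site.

Open {F1, F3, F4}.
  Farthest demand point is A at travel time 9 (to F3); all others are ≤ 9.
With {F1, F2, F4} the worst case is 10.
With {F2, F3, F4} the worst case is 10.
No size-3 selection achieves below 9.

9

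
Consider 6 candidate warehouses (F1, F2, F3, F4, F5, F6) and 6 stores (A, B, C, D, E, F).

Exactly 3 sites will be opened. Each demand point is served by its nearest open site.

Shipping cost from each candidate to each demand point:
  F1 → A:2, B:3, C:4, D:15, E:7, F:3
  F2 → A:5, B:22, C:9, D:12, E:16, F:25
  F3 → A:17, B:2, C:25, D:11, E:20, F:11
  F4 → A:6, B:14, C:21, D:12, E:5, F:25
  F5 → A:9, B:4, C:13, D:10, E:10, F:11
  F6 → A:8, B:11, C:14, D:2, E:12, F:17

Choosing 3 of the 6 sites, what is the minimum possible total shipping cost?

19

Open {F1, F4, F6}.
  A→F1 2, B→F1 3, C→F1 4, D→F6 2, E→F4 5, F→F1 3  ⇒ total 19.
Compare {F1, F3, F6}: total 20.
Compare {F1, F2, F6}: total 21.
No size-3 selection does better; minimum is 19.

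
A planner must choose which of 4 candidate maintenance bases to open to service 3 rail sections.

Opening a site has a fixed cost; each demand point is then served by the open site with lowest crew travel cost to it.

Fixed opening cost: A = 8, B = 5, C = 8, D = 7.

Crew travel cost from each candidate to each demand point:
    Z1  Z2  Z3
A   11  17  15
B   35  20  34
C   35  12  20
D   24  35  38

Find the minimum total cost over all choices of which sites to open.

51

Open {A}: assign each demand point to its cheapest open site.
  Z1→A 11, Z2→A 17, Z3→A 15
  crew travel cost 43, fixed 8 → total 51.
Compare {A, C}: crew travel cost 38 + fixed 16 = 54.
Compare {A, B}: crew travel cost 43 + fixed 13 = 56.
Compare {A, D}: crew travel cost 43 + fixed 15 = 58.
All other subsets cost ≥ 54. Minimum total cost: 51.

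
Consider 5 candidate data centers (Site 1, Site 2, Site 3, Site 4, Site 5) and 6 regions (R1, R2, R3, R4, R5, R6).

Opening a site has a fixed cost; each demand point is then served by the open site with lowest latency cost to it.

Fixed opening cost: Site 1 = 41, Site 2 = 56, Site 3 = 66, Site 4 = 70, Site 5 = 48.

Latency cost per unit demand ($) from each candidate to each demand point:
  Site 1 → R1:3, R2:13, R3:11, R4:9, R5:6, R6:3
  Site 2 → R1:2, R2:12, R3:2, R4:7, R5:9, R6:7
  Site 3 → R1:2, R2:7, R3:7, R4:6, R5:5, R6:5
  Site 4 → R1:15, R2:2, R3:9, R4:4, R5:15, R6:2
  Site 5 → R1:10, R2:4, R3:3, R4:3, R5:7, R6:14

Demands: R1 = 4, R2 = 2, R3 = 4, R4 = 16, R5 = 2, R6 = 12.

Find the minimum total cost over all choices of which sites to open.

Open {Site 1, Site 5}: assign each demand point to its cheapest open site.
  R1→Site 1 4×3=12, R2→Site 5 2×4=8, R3→Site 5 4×3=12, R4→Site 5 16×3=48, R5→Site 1 2×6=12, R6→Site 1 12×3=36
  latency cost 128, fixed 89 → total 217.
Compare {Site 2, Site 4}: latency cost 126 + fixed 126 = 252.
Compare {Site 3, Site 5}: latency cost 146 + fixed 114 = 260.
Compare {Site 4, Site 5}: latency cost 142 + fixed 118 = 260.
All other subsets cost ≥ 252. Minimum total cost: 217.

217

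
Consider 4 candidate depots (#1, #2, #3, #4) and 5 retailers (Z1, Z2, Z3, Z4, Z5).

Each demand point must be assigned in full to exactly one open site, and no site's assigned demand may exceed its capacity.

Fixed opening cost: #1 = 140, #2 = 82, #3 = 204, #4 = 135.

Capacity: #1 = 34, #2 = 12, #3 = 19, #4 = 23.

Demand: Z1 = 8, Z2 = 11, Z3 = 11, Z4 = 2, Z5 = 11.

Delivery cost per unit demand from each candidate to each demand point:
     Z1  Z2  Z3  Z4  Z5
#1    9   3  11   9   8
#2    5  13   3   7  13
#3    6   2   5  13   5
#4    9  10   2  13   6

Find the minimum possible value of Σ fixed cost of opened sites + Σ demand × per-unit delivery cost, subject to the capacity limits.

Open {#1, #2}; cheapest assignment that respects the capacities:
  #1 (cap 34, load 32): Z1, Z2, Z4, Z5 — cost 8×9 + 11×3 + 2×9 + 11×8 = 211
  #2 (cap 12, load 11): Z3 — cost 11×3 = 33
  Shipping 244, fixed 222 → total 466.
  Any other capacity-feasible assignment to {#1, #2} ships for at least 244.
Compare {#1, #4}: its best feasible assignment gives total 486.
Compare {#1, #2, #4}: its best feasible assignment gives total 532.
Every other set of open sites that can feasibly serve all demand totals ≥ 486 even under its best assignment. Minimum: 466.

466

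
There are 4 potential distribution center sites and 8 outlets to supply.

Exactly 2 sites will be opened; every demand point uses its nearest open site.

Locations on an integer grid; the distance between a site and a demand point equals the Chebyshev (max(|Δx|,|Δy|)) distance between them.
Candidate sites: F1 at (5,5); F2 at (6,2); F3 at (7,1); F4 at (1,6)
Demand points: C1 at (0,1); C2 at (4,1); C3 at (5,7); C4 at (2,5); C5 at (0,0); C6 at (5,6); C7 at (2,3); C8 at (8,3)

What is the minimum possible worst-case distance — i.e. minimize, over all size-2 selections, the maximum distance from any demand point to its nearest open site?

5

Open {F1, F2}.
  Farthest demand point is C1 at distance 5 (to F1); all others are ≤ 5.
With {F1, F3} the worst case is 5.
With {F1, F4} the worst case is 5.
No size-2 selection achieves below 5.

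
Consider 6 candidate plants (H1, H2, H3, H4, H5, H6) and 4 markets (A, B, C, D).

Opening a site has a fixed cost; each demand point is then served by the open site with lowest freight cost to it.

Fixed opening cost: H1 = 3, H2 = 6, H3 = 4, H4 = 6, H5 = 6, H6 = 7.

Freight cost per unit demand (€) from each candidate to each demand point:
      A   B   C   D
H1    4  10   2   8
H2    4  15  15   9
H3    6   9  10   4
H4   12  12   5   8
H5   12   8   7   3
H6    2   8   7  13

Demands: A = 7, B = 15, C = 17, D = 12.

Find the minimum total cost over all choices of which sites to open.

220

Open {H1, H5, H6}: assign each demand point to its cheapest open site.
  A→H6 7×2=14, B→H5 15×8=120, C→H1 17×2=34, D→H5 12×3=36
  freight cost 204, fixed 16 → total 220.
Compare {H1, H3, H5, H6}: freight cost 204 + fixed 20 = 224.
Compare {H1, H2, H5, H6}: freight cost 204 + fixed 22 = 226.
Compare {H1, H4, H5, H6}: freight cost 204 + fixed 22 = 226.
All other subsets cost ≥ 224. Minimum total cost: 220.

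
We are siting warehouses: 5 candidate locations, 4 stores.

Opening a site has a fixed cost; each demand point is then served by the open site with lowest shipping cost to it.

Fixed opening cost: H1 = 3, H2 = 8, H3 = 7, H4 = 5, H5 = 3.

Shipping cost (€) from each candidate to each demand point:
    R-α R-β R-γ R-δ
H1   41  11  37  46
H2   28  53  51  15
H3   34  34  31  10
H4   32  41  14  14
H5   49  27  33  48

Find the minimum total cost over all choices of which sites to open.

Open {H1, H4}: assign each demand point to its cheapest open site.
  R-α→H4 32, R-β→H1 11, R-γ→H4 14, R-δ→H4 14
  shipping cost 71, fixed 8 → total 79.
Compare {H1, H3, H4}: shipping cost 67 + fixed 15 = 82.
Compare {H1, H4, H5}: shipping cost 71 + fixed 11 = 82.
Compare {H1, H2, H4}: shipping cost 67 + fixed 16 = 83.
All other subsets cost ≥ 82. Minimum total cost: 79.

79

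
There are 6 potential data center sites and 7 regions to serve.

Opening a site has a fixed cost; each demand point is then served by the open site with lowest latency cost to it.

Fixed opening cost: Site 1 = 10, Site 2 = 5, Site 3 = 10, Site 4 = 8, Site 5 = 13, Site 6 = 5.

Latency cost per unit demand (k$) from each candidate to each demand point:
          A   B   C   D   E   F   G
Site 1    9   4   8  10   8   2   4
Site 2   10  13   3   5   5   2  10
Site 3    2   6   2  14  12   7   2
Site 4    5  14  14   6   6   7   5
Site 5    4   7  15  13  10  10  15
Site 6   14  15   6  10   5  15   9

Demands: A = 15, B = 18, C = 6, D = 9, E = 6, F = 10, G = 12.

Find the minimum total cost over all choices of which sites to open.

258

Open {Site 1, Site 2, Site 3}: assign each demand point to its cheapest open site.
  A→Site 3 15×2=30, B→Site 1 18×4=72, C→Site 3 6×2=12, D→Site 2 9×5=45, E→Site 2 6×5=30, F→Site 1 10×2=20, G→Site 3 12×2=24
  latency cost 233, fixed 25 → total 258.
Compare {Site 1, Site 2, Site 3, Site 6}: latency cost 233 + fixed 30 = 263.
Compare {Site 1, Site 2, Site 3, Site 4}: latency cost 233 + fixed 33 = 266.
Compare {Site 1, Site 2, Site 3, Site 5}: latency cost 233 + fixed 38 = 271.
All other subsets cost ≥ 263. Minimum total cost: 258.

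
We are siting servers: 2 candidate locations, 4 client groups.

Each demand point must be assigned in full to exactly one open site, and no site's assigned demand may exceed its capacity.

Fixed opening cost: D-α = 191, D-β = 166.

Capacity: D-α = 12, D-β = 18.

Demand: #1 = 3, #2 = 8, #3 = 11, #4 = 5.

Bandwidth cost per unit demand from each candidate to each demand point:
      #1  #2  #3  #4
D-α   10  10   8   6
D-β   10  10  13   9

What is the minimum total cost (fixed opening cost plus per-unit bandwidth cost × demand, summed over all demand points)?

600

Open {D-α, D-β}; cheapest assignment that respects the capacities:
  D-α (cap 12, load 11): #3 — cost 11×8 = 88
  D-β (cap 18, load 16): #1, #2, #4 — cost 3×10 + 8×10 + 5×9 = 155
  Shipping 243, fixed 357 → total 600.
  Any other capacity-feasible assignment to {D-α, D-β} ships for at least 243.
Total demand is 27 and no other set of sites has combined capacity ≥ 27, so {D-α, D-β} is the only feasible choice of open sites. Minimum: 600.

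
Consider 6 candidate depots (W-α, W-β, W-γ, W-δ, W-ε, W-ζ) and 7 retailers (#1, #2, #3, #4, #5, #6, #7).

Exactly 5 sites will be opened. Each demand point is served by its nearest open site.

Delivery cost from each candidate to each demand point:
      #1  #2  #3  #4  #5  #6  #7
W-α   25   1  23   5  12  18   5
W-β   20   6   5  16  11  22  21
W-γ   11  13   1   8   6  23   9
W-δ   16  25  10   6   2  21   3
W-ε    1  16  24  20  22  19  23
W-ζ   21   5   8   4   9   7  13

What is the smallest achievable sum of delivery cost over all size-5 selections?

Open {W-α, W-γ, W-δ, W-ε, W-ζ}.
  #1→W-ε 1, #2→W-α 1, #3→W-γ 1, #4→W-ζ 4, #5→W-δ 2, #6→W-ζ 7, #7→W-δ 3  ⇒ total 19.
Compare {W-α, W-β, W-δ, W-ε, W-ζ}: total 23.
Compare {W-β, W-γ, W-δ, W-ε, W-ζ}: total 23.
No size-5 selection does better; minimum is 19.

19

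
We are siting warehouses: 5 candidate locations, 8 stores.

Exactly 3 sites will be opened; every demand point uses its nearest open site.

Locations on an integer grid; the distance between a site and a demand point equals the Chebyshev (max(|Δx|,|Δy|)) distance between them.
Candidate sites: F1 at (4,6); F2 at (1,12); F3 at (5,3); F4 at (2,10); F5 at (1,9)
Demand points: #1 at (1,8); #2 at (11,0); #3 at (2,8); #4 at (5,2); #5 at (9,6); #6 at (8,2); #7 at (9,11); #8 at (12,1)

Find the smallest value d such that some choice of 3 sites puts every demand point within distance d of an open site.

7

Open {F1, F2, F3}.
  Farthest demand point is #8 at distance 7 (to F3); all others are ≤ 7.
With {F1, F3, F4} the worst case is 7.
With {F1, F3, F5} the worst case is 7.
No size-3 selection achieves below 7.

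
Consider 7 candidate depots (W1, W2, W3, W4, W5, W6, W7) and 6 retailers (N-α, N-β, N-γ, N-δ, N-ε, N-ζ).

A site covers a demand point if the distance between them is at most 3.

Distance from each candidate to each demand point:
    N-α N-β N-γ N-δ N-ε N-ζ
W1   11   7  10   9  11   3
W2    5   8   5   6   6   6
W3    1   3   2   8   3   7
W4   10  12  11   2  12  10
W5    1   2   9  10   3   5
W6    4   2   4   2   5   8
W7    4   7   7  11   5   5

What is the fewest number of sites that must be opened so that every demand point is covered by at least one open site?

Coverage sets (demand points within 3 of each site):
  W1: {N-ζ}
  W2: {}
  W3: {N-α, N-β, N-γ, N-ε}
  W4: {N-δ}
  W5: {N-α, N-β, N-ε}
  W6: {N-β, N-δ}
  W7: {}
No 2 sites suffice: every size-2 union leaves at least one demand point uncovered.
But {W1, W3, W4} covers everything, so the minimum is 3.

3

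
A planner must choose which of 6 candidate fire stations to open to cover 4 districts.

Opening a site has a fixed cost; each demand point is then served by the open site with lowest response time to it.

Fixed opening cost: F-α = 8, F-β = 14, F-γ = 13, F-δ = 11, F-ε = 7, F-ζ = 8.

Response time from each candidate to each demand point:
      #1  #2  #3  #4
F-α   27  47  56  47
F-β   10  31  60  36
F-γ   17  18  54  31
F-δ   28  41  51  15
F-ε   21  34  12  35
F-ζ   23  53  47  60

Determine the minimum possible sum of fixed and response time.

93

Open {F-γ, F-δ, F-ε}: assign each demand point to its cheapest open site.
  #1→F-γ 17, #2→F-γ 18, #3→F-ε 12, #4→F-δ 15
  response time 62, fixed 31 → total 93.
Compare {F-γ, F-ε}: response time 78 + fixed 20 = 98.
Compare {F-δ, F-ε}: response time 82 + fixed 18 = 100.
Compare {F-β, F-δ, F-ε}: response time 68 + fixed 32 = 100.
All other subsets cost ≥ 98. Minimum total cost: 93.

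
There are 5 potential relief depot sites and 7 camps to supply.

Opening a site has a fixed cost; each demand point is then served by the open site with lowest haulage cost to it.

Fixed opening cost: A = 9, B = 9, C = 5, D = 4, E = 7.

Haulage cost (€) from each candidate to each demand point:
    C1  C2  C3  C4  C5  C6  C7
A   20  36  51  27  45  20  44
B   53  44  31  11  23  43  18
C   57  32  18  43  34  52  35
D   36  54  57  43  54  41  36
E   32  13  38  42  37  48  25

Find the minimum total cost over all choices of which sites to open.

153

Open {A, B, C, E}: assign each demand point to its cheapest open site.
  C1→A 20, C2→E 13, C3→C 18, C4→B 11, C5→B 23, C6→A 20, C7→B 18
  haulage cost 123, fixed 30 → total 153.
Compare {A, B, C, D, E}: haulage cost 123 + fixed 34 = 157.
Compare {A, B, E}: haulage cost 136 + fixed 25 = 161.
Compare {A, B, C}: haulage cost 142 + fixed 23 = 165.
All other subsets cost ≥ 157. Minimum total cost: 153.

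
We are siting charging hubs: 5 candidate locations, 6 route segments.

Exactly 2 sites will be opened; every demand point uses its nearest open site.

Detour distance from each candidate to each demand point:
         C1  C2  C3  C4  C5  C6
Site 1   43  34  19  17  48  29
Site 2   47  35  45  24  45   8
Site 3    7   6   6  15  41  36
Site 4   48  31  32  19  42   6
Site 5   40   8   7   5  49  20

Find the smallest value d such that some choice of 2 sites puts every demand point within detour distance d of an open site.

Open {Site 1, Site 3}.
  Farthest demand point is C5 at detour distance 41 (to Site 3); all others are ≤ 41.
With {Site 2, Site 3} the worst case is 41.
With {Site 3, Site 4} the worst case is 41.
No size-2 selection achieves below 41.

41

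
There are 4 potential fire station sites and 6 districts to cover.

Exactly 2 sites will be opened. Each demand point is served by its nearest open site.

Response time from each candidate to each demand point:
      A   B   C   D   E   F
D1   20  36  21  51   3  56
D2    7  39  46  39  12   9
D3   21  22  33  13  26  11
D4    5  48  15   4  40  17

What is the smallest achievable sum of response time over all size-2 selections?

80

Open {D1, D4}.
  A→D4 5, B→D1 36, C→D4 15, D→D4 4, E→D1 3, F→D4 17  ⇒ total 80.
Compare {D3, D4}: total 83.
Compare {D2, D4}: total 84.
No size-2 selection does better; minimum is 80.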